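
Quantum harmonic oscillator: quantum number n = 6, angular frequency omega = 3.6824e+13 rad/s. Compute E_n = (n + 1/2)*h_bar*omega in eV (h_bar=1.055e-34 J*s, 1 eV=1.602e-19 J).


E = (n + 1/2) * h_bar * omega
= (6 + 0.5) * 1.055e-34 * 3.6824e+13
= 6.5 * 3.8849e-21
= 2.5252e-20 J
= 0.1576 eV

0.1576


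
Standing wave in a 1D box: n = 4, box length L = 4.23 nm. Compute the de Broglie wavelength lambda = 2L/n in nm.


lambda = 2L / n
= 2 * 4.23 / 4
= 8.46 / 4
= 2.115 nm

2.115


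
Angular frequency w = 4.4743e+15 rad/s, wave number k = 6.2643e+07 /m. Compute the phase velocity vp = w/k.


vp = w / k
= 4.4743e+15 / 6.2643e+07
= 7.1425e+07 m/s

7.1425e+07


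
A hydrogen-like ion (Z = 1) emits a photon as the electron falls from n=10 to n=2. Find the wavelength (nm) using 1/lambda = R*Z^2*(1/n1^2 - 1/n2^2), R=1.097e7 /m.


1/lambda = R * Z^2 * (1/n1^2 - 1/n2^2)
= 1.097e7 * 1^2 * (1/2^2 - 1/10^2)
= 1.097e7 * 1 * (0.25 - 0.01)
= 2.6328e+06 /m
lambda = 1 / 2.6328e+06
= 379.8238 nm

379.8238


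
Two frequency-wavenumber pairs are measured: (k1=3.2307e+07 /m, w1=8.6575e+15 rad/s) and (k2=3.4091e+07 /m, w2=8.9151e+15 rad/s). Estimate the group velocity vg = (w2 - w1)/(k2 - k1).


vg = (w2 - w1) / (k2 - k1)
= (8.9151e+15 - 8.6575e+15) / (3.4091e+07 - 3.2307e+07)
= 2.5760e+14 / 1.7840e+06
= 1.4439e+08 m/s

1.4439e+08


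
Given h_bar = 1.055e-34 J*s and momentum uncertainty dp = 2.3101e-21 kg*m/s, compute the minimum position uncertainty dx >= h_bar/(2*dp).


dx = h_bar / (2 * dp)
= 1.055e-34 / (2 * 2.3101e-21)
= 1.055e-34 / 4.6202e-21
= 2.2835e-14 m

2.2835e-14


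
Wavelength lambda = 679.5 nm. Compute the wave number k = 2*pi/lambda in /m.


k = 2 * pi / lambda
= 6.2832 / (679.5e-9)
= 6.2832 / 6.7950e-07
= 9.2468e+06 /m

9.2468e+06


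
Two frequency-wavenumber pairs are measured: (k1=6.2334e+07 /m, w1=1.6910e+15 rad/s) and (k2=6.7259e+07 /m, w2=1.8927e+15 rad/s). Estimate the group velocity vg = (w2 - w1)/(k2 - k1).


vg = (w2 - w1) / (k2 - k1)
= (1.8927e+15 - 1.6910e+15) / (6.7259e+07 - 6.2334e+07)
= 2.0170e+14 / 4.9250e+06
= 4.0954e+07 m/s

4.0954e+07


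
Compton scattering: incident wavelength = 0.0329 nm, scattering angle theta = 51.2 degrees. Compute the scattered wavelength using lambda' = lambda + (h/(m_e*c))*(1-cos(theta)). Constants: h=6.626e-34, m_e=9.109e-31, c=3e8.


Compton wavelength: h/(m_e*c) = 2.4247e-12 m
d_lambda = 2.4247e-12 * (1 - cos(51.2 deg))
= 2.4247e-12 * 0.373396
= 9.0538e-13 m = 0.000905 nm
lambda' = 0.0329 + 0.000905
= 0.033805 nm

0.033805


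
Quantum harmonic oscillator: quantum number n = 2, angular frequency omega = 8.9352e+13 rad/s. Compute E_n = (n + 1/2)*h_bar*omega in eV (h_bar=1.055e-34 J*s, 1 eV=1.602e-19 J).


E = (n + 1/2) * h_bar * omega
= (2 + 0.5) * 1.055e-34 * 8.9352e+13
= 2.5 * 9.4266e-21
= 2.3567e-20 J
= 0.1471 eV

0.1471


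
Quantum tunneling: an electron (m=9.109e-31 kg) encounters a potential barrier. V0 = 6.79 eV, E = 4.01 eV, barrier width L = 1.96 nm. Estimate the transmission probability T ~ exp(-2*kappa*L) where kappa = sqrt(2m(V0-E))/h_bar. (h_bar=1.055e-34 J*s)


V0 - E = 2.78 eV = 4.4536e-19 J
kappa = sqrt(2 * m * (V0-E)) / h_bar
= sqrt(2 * 9.109e-31 * 4.4536e-19) / 1.055e-34
= 8.5379e+09 /m
2*kappa*L = 2 * 8.5379e+09 * 1.96e-9
= 33.4686
T = exp(-33.4686) = 2.915879e-15

2.915879e-15


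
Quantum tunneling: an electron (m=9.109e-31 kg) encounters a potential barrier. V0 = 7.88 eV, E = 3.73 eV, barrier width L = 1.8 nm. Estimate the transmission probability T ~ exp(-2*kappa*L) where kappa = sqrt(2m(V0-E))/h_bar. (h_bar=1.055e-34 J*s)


V0 - E = 4.15 eV = 6.6483e-19 J
kappa = sqrt(2 * m * (V0-E)) / h_bar
= sqrt(2 * 9.109e-31 * 6.6483e-19) / 1.055e-34
= 1.0432e+10 /m
2*kappa*L = 2 * 1.0432e+10 * 1.8e-9
= 37.554
T = exp(-37.554) = 4.903702e-17

4.903702e-17


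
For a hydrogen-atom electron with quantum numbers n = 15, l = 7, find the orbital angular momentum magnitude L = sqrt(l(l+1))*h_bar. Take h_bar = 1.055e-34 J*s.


L = sqrt(l*(l+1)) * h_bar
= sqrt(7 * 8) * 1.055e-34
= sqrt(56) * 1.055e-34
= 7.4833 * 1.055e-34
= 7.8949e-34 J*s

7.8949e-34


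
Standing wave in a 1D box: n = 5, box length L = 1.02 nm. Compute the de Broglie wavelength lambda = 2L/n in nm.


lambda = 2L / n
= 2 * 1.02 / 5
= 2.04 / 5
= 0.408 nm

0.408


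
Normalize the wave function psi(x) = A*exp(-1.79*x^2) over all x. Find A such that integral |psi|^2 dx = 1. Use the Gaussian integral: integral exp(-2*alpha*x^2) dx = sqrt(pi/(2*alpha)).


integral |psi|^2 dx = A^2 * sqrt(pi/(2*alpha)) = 1
A^2 = sqrt(2*alpha/pi)
= sqrt(2 * 1.79 / pi)
= 1.067497
A = sqrt(1.067497)
= 1.0332

1.0332


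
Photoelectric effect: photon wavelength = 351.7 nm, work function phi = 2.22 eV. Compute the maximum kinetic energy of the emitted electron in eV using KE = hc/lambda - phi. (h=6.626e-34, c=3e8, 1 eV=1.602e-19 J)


E_photon = hc / lambda
= (6.626e-34)(3e8) / (351.7e-9)
= 5.6520e-19 J
= 3.5281 eV
KE = E_photon - phi
= 3.5281 - 2.22
= 1.3081 eV

1.3081


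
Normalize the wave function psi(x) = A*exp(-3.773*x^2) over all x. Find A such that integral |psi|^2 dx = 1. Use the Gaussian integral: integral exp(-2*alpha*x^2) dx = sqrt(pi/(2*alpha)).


integral |psi|^2 dx = A^2 * sqrt(pi/(2*alpha)) = 1
A^2 = sqrt(2*alpha/pi)
= sqrt(2 * 3.773 / pi)
= 1.549828
A = sqrt(1.549828)
= 1.2449

1.2449


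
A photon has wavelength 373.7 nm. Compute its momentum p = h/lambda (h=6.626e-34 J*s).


p = h / lambda
= 6.626e-34 / (373.7e-9)
= 6.626e-34 / 3.7370e-07
= 1.7731e-27 kg*m/s

1.7731e-27


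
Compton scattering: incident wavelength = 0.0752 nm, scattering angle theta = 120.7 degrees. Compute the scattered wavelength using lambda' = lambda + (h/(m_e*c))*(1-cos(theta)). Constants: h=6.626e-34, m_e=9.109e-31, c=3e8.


Compton wavelength: h/(m_e*c) = 2.4247e-12 m
d_lambda = 2.4247e-12 * (1 - cos(120.7 deg))
= 2.4247e-12 * 1.510543
= 3.6626e-12 m = 0.003663 nm
lambda' = 0.0752 + 0.003663
= 0.078863 nm

0.078863


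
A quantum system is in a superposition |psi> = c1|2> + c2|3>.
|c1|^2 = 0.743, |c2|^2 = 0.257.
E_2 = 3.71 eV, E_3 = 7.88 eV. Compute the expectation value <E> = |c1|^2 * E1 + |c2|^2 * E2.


<E> = |c1|^2 * E1 + |c2|^2 * E2
= 0.743 * 3.71 + 0.257 * 7.88
= 2.7565 + 2.0252
= 4.7817 eV

4.7817


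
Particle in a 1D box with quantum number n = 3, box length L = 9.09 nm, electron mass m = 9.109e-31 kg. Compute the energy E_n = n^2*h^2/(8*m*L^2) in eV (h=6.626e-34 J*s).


E = n^2 * h^2 / (8 * m * L^2)
= 3^2 * (6.626e-34)^2 / (8 * 9.109e-31 * (9.09e-9)^2)
= 9 * 4.3904e-67 / (8 * 9.109e-31 * 8.2628e-17)
= 6.5623e-21 J
= 0.041 eV

0.041


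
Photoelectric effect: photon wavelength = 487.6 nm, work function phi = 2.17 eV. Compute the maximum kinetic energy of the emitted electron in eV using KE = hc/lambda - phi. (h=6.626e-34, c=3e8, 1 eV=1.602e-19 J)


E_photon = hc / lambda
= (6.626e-34)(3e8) / (487.6e-9)
= 4.0767e-19 J
= 2.5448 eV
KE = E_photon - phi
= 2.5448 - 2.17
= 0.3748 eV

0.3748


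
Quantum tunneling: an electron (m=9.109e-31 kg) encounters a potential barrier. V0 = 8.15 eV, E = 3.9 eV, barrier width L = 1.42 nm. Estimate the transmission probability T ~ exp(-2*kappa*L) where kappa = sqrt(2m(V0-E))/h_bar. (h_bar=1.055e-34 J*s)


V0 - E = 4.25 eV = 6.8085e-19 J
kappa = sqrt(2 * m * (V0-E)) / h_bar
= sqrt(2 * 9.109e-31 * 6.8085e-19) / 1.055e-34
= 1.0557e+10 /m
2*kappa*L = 2 * 1.0557e+10 * 1.42e-9
= 29.9807
T = exp(-29.9807) = 9.539860e-14

9.539860e-14


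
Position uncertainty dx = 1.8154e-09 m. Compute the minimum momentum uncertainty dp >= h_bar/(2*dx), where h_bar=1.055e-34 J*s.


dp = h_bar / (2 * dx)
= 1.055e-34 / (2 * 1.8154e-09)
= 1.055e-34 / 3.6308e-09
= 2.9057e-26 kg*m/s

2.9057e-26


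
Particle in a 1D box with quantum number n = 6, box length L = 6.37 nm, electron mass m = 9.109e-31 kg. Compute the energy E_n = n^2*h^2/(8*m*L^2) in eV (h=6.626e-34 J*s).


E = n^2 * h^2 / (8 * m * L^2)
= 6^2 * (6.626e-34)^2 / (8 * 9.109e-31 * (6.37e-9)^2)
= 36 * 4.3904e-67 / (8 * 9.109e-31 * 4.0577e-17)
= 5.3452e-20 J
= 0.3337 eV

0.3337


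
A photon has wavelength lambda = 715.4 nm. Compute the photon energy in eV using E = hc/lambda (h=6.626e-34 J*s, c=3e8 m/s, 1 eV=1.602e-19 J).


E = hc / lambda
= (6.626e-34)(3e8) / (715.4e-9)
= 1.9878e-25 / 7.1540e-07
= 2.7786e-19 J
Converting to eV: 2.7786e-19 / 1.602e-19
= 1.7344 eV

1.7344


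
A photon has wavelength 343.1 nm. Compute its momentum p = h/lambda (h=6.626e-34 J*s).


p = h / lambda
= 6.626e-34 / (343.1e-9)
= 6.626e-34 / 3.4310e-07
= 1.9312e-27 kg*m/s

1.9312e-27


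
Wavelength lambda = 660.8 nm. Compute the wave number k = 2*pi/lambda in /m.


k = 2 * pi / lambda
= 6.2832 / (660.8e-9)
= 6.2832 / 6.6080e-07
= 9.5085e+06 /m

9.5085e+06


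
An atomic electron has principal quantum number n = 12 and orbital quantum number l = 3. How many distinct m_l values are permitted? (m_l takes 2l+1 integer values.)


m_l ranges from -l to +l in integer steps
So m_l goes from -3 to +3
Count = 2l + 1 = 2*3 + 1
= 7

7


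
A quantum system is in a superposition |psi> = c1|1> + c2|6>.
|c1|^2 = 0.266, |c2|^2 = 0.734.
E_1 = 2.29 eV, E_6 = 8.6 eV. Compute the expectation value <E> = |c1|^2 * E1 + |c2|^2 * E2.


<E> = |c1|^2 * E1 + |c2|^2 * E2
= 0.266 * 2.29 + 0.734 * 8.6
= 0.6091 + 6.3124
= 6.9215 eV

6.9215


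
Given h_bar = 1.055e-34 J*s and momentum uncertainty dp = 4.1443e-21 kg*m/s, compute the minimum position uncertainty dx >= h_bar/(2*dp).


dx = h_bar / (2 * dp)
= 1.055e-34 / (2 * 4.1443e-21)
= 1.055e-34 / 8.2886e-21
= 1.2728e-14 m

1.2728e-14


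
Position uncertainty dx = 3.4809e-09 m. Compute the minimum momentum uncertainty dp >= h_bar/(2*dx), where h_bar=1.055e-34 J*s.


dp = h_bar / (2 * dx)
= 1.055e-34 / (2 * 3.4809e-09)
= 1.055e-34 / 6.9618e-09
= 1.5154e-26 kg*m/s

1.5154e-26


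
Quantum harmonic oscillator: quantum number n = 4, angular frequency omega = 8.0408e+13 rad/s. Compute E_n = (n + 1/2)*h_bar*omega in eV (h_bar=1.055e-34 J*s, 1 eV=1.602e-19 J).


E = (n + 1/2) * h_bar * omega
= (4 + 0.5) * 1.055e-34 * 8.0408e+13
= 4.5 * 8.4830e-21
= 3.8174e-20 J
= 0.2383 eV

0.2383


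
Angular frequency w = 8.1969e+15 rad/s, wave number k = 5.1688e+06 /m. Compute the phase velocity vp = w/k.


vp = w / k
= 8.1969e+15 / 5.1688e+06
= 1.5858e+09 m/s

1.5858e+09


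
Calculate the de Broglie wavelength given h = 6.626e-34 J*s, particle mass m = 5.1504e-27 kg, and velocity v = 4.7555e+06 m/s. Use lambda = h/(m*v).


lambda = h / (m * v)
= 6.626e-34 / (5.1504e-27 * 4.7555e+06)
= 6.626e-34 / 2.4493e-20
= 2.7053e-14 m

2.7053e-14


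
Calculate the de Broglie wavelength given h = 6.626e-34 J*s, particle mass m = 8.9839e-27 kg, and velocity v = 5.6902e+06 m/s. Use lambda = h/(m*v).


lambda = h / (m * v)
= 6.626e-34 / (8.9839e-27 * 5.6902e+06)
= 6.626e-34 / 5.1120e-20
= 1.2962e-14 m

1.2962e-14


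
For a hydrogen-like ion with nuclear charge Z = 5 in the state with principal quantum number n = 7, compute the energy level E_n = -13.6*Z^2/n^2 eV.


E_n = -13.6 * Z^2 / n^2
= -13.6 * 5^2 / 7^2
= -13.6 * 25 / 49
= -6.9388 eV

-6.9388


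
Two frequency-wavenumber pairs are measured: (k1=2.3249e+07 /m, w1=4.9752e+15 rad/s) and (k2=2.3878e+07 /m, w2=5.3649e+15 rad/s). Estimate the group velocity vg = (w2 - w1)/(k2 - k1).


vg = (w2 - w1) / (k2 - k1)
= (5.3649e+15 - 4.9752e+15) / (2.3878e+07 - 2.3249e+07)
= 3.8970e+14 / 6.2900e+05
= 6.1955e+08 m/s

6.1955e+08


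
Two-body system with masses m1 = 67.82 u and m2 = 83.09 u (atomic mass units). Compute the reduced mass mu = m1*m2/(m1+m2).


mu = m1 * m2 / (m1 + m2)
= 67.82 * 83.09 / (67.82 + 83.09)
= 5635.1638 / 150.91
= 37.3412 u

37.3412


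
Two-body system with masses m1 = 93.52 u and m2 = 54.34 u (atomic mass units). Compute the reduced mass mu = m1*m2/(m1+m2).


mu = m1 * m2 / (m1 + m2)
= 93.52 * 54.34 / (93.52 + 54.34)
= 5081.8768 / 147.86
= 34.3695 u

34.3695


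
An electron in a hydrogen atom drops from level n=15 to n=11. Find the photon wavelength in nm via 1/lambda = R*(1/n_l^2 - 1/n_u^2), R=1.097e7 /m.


1/lambda = R * (1/n_l^2 - 1/n_u^2)
= 1.097e7 * (1/11^2 - 1/15^2)
= 1.097e7 * (0.008264 - 0.004444)
= 1.097e7 * 0.00382
= 4.1906e+04 /m
lambda = 1 / 4.1906e+04 = 23863.1583 nm

23863.1583


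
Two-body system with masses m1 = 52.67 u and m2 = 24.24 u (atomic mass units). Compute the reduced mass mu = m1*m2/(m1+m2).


mu = m1 * m2 / (m1 + m2)
= 52.67 * 24.24 / (52.67 + 24.24)
= 1276.7208 / 76.91
= 16.6002 u

16.6002


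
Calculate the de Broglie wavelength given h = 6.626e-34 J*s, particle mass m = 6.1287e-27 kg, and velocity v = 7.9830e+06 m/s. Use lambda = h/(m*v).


lambda = h / (m * v)
= 6.626e-34 / (6.1287e-27 * 7.9830e+06)
= 6.626e-34 / 4.8925e-20
= 1.3543e-14 m

1.3543e-14


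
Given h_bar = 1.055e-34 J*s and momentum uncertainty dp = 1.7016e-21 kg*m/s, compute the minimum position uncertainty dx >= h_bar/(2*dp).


dx = h_bar / (2 * dp)
= 1.055e-34 / (2 * 1.7016e-21)
= 1.055e-34 / 3.4032e-21
= 3.1000e-14 m

3.1000e-14


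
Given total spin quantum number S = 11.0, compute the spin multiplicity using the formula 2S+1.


Spin multiplicity = 2S + 1
= 2 * 11.0 + 1
= 22.0 + 1
= 23

23


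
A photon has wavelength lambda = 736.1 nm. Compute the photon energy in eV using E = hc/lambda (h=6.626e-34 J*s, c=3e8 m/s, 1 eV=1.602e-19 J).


E = hc / lambda
= (6.626e-34)(3e8) / (736.1e-9)
= 1.9878e-25 / 7.3610e-07
= 2.7004e-19 J
Converting to eV: 2.7004e-19 / 1.602e-19
= 1.6857 eV

1.6857


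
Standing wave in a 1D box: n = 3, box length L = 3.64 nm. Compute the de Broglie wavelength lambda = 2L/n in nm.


lambda = 2L / n
= 2 * 3.64 / 3
= 7.28 / 3
= 2.4267 nm

2.4267


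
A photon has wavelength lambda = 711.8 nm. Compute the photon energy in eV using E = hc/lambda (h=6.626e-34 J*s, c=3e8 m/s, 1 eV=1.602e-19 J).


E = hc / lambda
= (6.626e-34)(3e8) / (711.8e-9)
= 1.9878e-25 / 7.1180e-07
= 2.7926e-19 J
Converting to eV: 2.7926e-19 / 1.602e-19
= 1.7432 eV

1.7432


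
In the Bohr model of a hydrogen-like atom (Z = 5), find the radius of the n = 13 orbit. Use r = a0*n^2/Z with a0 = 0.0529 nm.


r = a0 * n^2 / Z
= 0.0529 * 13^2 / 5
= 0.0529 * 169 / 5
= 1.788 nm

1.788


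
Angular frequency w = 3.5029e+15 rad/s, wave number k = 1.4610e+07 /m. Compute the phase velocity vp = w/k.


vp = w / k
= 3.5029e+15 / 1.4610e+07
= 2.3976e+08 m/s

2.3976e+08


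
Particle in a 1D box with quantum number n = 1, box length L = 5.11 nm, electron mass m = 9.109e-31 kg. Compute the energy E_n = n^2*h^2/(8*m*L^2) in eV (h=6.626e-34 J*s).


E = n^2 * h^2 / (8 * m * L^2)
= 1^2 * (6.626e-34)^2 / (8 * 9.109e-31 * (5.11e-9)^2)
= 1 * 4.3904e-67 / (8 * 9.109e-31 * 2.6112e-17)
= 2.3073e-21 J
= 0.0144 eV

0.0144


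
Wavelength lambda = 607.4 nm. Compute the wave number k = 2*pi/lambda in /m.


k = 2 * pi / lambda
= 6.2832 / (607.4e-9)
= 6.2832 / 6.0740e-07
= 1.0344e+07 /m

1.0344e+07


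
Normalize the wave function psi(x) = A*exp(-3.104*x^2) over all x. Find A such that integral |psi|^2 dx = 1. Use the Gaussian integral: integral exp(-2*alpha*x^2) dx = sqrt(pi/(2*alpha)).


integral |psi|^2 dx = A^2 * sqrt(pi/(2*alpha)) = 1
A^2 = sqrt(2*alpha/pi)
= sqrt(2 * 3.104 / pi)
= 1.405727
A = sqrt(1.405727)
= 1.1856

1.1856


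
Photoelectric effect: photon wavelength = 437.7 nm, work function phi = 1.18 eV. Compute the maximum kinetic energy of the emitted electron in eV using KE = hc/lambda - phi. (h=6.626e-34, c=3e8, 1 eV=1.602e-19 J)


E_photon = hc / lambda
= (6.626e-34)(3e8) / (437.7e-9)
= 4.5415e-19 J
= 2.8349 eV
KE = E_photon - phi
= 2.8349 - 1.18
= 1.6549 eV

1.6549


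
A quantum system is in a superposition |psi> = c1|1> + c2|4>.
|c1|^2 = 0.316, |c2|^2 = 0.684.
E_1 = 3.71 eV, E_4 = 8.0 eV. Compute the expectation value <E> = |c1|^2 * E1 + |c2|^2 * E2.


<E> = |c1|^2 * E1 + |c2|^2 * E2
= 0.316 * 3.71 + 0.684 * 8.0
= 1.1724 + 5.472
= 6.6444 eV

6.6444


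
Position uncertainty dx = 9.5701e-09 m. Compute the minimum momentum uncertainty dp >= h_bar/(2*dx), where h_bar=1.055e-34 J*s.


dp = h_bar / (2 * dx)
= 1.055e-34 / (2 * 9.5701e-09)
= 1.055e-34 / 1.9140e-08
= 5.5120e-27 kg*m/s

5.5120e-27


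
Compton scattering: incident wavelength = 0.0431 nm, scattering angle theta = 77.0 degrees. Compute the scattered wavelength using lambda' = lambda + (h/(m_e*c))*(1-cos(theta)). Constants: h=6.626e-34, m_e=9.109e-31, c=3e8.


Compton wavelength: h/(m_e*c) = 2.4247e-12 m
d_lambda = 2.4247e-12 * (1 - cos(77.0 deg))
= 2.4247e-12 * 0.775049
= 1.8793e-12 m = 0.001879 nm
lambda' = 0.0431 + 0.001879
= 0.044979 nm

0.044979


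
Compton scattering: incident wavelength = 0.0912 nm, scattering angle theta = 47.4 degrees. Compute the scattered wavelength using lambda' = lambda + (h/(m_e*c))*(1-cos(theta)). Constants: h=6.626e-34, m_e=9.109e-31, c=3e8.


Compton wavelength: h/(m_e*c) = 2.4247e-12 m
d_lambda = 2.4247e-12 * (1 - cos(47.4 deg))
= 2.4247e-12 * 0.323124
= 7.8348e-13 m = 0.000783 nm
lambda' = 0.0912 + 0.000783
= 0.091983 nm

0.091983


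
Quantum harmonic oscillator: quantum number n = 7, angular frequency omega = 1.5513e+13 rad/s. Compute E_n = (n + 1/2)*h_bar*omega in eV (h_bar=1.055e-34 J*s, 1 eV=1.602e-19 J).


E = (n + 1/2) * h_bar * omega
= (7 + 0.5) * 1.055e-34 * 1.5513e+13
= 7.5 * 1.6366e-21
= 1.2275e-20 J
= 0.0766 eV

0.0766


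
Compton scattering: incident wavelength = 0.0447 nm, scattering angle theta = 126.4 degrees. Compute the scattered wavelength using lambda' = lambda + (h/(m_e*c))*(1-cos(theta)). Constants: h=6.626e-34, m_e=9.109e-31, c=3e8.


Compton wavelength: h/(m_e*c) = 2.4247e-12 m
d_lambda = 2.4247e-12 * (1 - cos(126.4 deg))
= 2.4247e-12 * 1.593419
= 3.8636e-12 m = 0.003864 nm
lambda' = 0.0447 + 0.003864
= 0.048564 nm

0.048564


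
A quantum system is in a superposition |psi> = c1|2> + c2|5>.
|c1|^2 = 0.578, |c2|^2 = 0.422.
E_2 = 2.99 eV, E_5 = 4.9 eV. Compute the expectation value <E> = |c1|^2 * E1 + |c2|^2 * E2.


<E> = |c1|^2 * E1 + |c2|^2 * E2
= 0.578 * 2.99 + 0.422 * 4.9
= 1.7282 + 2.0678
= 3.796 eV

3.796


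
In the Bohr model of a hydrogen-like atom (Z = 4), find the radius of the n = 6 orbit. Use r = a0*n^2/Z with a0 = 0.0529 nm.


r = a0 * n^2 / Z
= 0.0529 * 6^2 / 4
= 0.0529 * 36 / 4
= 0.4761 nm

0.4761


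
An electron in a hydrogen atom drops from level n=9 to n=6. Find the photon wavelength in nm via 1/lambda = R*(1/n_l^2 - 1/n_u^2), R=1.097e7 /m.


1/lambda = R * (1/n_l^2 - 1/n_u^2)
= 1.097e7 * (1/6^2 - 1/9^2)
= 1.097e7 * (0.027778 - 0.012346)
= 1.097e7 * 0.015432
= 1.6929e+05 /m
lambda = 1 / 1.6929e+05 = 5907.0191 nm

5907.0191


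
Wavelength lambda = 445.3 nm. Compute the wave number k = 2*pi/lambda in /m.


k = 2 * pi / lambda
= 6.2832 / (445.3e-9)
= 6.2832 / 4.4530e-07
= 1.4110e+07 /m

1.4110e+07


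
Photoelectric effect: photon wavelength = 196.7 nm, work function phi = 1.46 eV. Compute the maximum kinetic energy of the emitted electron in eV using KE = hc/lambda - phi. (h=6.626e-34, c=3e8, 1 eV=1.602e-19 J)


E_photon = hc / lambda
= (6.626e-34)(3e8) / (196.7e-9)
= 1.0106e-18 J
= 6.3082 eV
KE = E_photon - phi
= 6.3082 - 1.46
= 4.8482 eV

4.8482


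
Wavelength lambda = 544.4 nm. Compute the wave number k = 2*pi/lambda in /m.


k = 2 * pi / lambda
= 6.2832 / (544.4e-9)
= 6.2832 / 5.4440e-07
= 1.1541e+07 /m

1.1541e+07


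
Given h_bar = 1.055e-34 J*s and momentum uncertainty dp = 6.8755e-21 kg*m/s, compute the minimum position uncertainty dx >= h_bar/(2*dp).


dx = h_bar / (2 * dp)
= 1.055e-34 / (2 * 6.8755e-21)
= 1.055e-34 / 1.3751e-20
= 7.6722e-15 m

7.6722e-15


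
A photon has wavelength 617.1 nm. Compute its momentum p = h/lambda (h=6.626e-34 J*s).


p = h / lambda
= 6.626e-34 / (617.1e-9)
= 6.626e-34 / 6.1710e-07
= 1.0737e-27 kg*m/s

1.0737e-27


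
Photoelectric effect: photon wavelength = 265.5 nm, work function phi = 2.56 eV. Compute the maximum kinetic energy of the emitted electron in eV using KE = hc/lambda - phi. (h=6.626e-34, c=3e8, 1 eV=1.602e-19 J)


E_photon = hc / lambda
= (6.626e-34)(3e8) / (265.5e-9)
= 7.4870e-19 J
= 4.6735 eV
KE = E_photon - phi
= 4.6735 - 2.56
= 2.1135 eV

2.1135


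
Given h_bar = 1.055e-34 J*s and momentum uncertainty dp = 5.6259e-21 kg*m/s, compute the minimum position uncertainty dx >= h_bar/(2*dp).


dx = h_bar / (2 * dp)
= 1.055e-34 / (2 * 5.6259e-21)
= 1.055e-34 / 1.1252e-20
= 9.3763e-15 m

9.3763e-15


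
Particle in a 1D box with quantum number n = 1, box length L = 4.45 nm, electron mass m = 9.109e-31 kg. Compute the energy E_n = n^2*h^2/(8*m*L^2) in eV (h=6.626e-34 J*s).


E = n^2 * h^2 / (8 * m * L^2)
= 1^2 * (6.626e-34)^2 / (8 * 9.109e-31 * (4.45e-9)^2)
= 1 * 4.3904e-67 / (8 * 9.109e-31 * 1.9803e-17)
= 3.0424e-21 J
= 0.019 eV

0.019


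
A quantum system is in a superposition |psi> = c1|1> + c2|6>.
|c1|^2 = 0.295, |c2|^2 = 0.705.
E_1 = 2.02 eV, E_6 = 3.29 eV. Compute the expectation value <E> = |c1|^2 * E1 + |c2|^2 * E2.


<E> = |c1|^2 * E1 + |c2|^2 * E2
= 0.295 * 2.02 + 0.705 * 3.29
= 0.5959 + 2.3194
= 2.9153 eV

2.9153


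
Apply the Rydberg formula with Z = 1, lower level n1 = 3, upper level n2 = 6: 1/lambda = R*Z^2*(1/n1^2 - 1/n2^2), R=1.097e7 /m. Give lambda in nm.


1/lambda = R * Z^2 * (1/n1^2 - 1/n2^2)
= 1.097e7 * 1^2 * (1/3^2 - 1/6^2)
= 1.097e7 * 1 * (0.111111 - 0.027778)
= 9.1417e+05 /m
lambda = 1 / 9.1417e+05
= 1093.8924 nm

1093.8924


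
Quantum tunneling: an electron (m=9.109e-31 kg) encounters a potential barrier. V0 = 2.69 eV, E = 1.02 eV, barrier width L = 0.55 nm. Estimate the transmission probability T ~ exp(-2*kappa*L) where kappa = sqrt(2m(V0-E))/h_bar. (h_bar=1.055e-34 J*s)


V0 - E = 1.67 eV = 2.6753e-19 J
kappa = sqrt(2 * m * (V0-E)) / h_bar
= sqrt(2 * 9.109e-31 * 2.6753e-19) / 1.055e-34
= 6.6174e+09 /m
2*kappa*L = 2 * 6.6174e+09 * 0.55e-9
= 7.2791
T = exp(-7.2791) = 6.897786e-04

6.897786e-04


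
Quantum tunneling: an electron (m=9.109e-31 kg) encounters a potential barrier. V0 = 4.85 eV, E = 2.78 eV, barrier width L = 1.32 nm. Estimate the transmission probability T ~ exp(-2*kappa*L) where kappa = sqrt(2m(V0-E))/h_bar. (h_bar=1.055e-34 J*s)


V0 - E = 2.07 eV = 3.3161e-19 J
kappa = sqrt(2 * m * (V0-E)) / h_bar
= sqrt(2 * 9.109e-31 * 3.3161e-19) / 1.055e-34
= 7.3674e+09 /m
2*kappa*L = 2 * 7.3674e+09 * 1.32e-9
= 19.4499
T = exp(-19.4499) = 3.572718e-09

3.572718e-09


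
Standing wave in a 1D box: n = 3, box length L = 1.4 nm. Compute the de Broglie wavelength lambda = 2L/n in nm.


lambda = 2L / n
= 2 * 1.4 / 3
= 2.8 / 3
= 0.9333 nm

0.9333


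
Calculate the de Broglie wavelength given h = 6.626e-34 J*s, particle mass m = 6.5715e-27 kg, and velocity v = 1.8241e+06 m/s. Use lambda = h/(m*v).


lambda = h / (m * v)
= 6.626e-34 / (6.5715e-27 * 1.8241e+06)
= 6.626e-34 / 1.1987e-20
= 5.5276e-14 m

5.5276e-14


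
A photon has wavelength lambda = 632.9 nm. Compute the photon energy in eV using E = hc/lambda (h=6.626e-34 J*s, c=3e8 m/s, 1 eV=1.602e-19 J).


E = hc / lambda
= (6.626e-34)(3e8) / (632.9e-9)
= 1.9878e-25 / 6.3290e-07
= 3.1408e-19 J
Converting to eV: 3.1408e-19 / 1.602e-19
= 1.9605 eV

1.9605


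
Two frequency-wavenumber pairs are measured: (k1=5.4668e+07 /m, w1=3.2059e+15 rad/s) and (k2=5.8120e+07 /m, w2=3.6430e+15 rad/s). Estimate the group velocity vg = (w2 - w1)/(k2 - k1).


vg = (w2 - w1) / (k2 - k1)
= (3.6430e+15 - 3.2059e+15) / (5.8120e+07 - 5.4668e+07)
= 4.3710e+14 / 3.4520e+06
= 1.2662e+08 m/s

1.2662e+08


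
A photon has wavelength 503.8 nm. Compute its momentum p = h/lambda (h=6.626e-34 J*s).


p = h / lambda
= 6.626e-34 / (503.8e-9)
= 6.626e-34 / 5.0380e-07
= 1.3152e-27 kg*m/s

1.3152e-27


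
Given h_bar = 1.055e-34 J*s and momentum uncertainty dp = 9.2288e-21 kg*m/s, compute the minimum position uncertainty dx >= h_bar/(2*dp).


dx = h_bar / (2 * dp)
= 1.055e-34 / (2 * 9.2288e-21)
= 1.055e-34 / 1.8458e-20
= 5.7158e-15 m

5.7158e-15


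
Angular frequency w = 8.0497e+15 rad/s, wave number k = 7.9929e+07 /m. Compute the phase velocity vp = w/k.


vp = w / k
= 8.0497e+15 / 7.9929e+07
= 1.0071e+08 m/s

1.0071e+08


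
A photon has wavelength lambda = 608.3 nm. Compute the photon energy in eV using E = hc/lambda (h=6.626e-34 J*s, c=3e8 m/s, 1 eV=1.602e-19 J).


E = hc / lambda
= (6.626e-34)(3e8) / (608.3e-9)
= 1.9878e-25 / 6.0830e-07
= 3.2678e-19 J
Converting to eV: 3.2678e-19 / 1.602e-19
= 2.0398 eV

2.0398


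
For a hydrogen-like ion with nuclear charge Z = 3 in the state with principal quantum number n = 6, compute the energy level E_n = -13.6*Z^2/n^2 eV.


E_n = -13.6 * Z^2 / n^2
= -13.6 * 3^2 / 6^2
= -13.6 * 9 / 36
= -3.4 eV

-3.4


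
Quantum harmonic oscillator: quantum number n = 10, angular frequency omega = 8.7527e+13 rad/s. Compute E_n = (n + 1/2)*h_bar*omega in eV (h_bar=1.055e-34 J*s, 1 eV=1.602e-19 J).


E = (n + 1/2) * h_bar * omega
= (10 + 0.5) * 1.055e-34 * 8.7527e+13
= 10.5 * 9.2341e-21
= 9.6958e-20 J
= 0.6052 eV

0.6052


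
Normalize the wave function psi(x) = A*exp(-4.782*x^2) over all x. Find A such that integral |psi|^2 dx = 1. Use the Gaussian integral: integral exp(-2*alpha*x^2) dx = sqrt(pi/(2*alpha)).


integral |psi|^2 dx = A^2 * sqrt(pi/(2*alpha)) = 1
A^2 = sqrt(2*alpha/pi)
= sqrt(2 * 4.782 / pi)
= 1.744797
A = sqrt(1.744797)
= 1.3209

1.3209


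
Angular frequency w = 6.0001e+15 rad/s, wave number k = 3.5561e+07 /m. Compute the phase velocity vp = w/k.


vp = w / k
= 6.0001e+15 / 3.5561e+07
= 1.6873e+08 m/s

1.6873e+08


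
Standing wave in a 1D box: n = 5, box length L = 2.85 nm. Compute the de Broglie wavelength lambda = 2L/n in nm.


lambda = 2L / n
= 2 * 2.85 / 5
= 5.7 / 5
= 1.14 nm

1.14


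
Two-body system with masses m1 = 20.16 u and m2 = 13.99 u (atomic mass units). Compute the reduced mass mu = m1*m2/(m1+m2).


mu = m1 * m2 / (m1 + m2)
= 20.16 * 13.99 / (20.16 + 13.99)
= 282.0384 / 34.15
= 8.2588 u

8.2588


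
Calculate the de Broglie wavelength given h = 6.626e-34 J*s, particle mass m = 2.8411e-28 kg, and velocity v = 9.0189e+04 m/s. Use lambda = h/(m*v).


lambda = h / (m * v)
= 6.626e-34 / (2.8411e-28 * 9.0189e+04)
= 6.626e-34 / 2.5624e-23
= 2.5859e-11 m

2.5859e-11


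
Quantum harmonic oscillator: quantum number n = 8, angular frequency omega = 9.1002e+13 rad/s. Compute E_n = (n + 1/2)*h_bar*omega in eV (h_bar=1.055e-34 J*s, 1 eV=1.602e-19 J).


E = (n + 1/2) * h_bar * omega
= (8 + 0.5) * 1.055e-34 * 9.1002e+13
= 8.5 * 9.6007e-21
= 8.1606e-20 J
= 0.5094 eV

0.5094


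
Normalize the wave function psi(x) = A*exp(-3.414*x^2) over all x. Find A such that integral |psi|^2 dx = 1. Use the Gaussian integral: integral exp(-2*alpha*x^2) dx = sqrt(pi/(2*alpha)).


integral |psi|^2 dx = A^2 * sqrt(pi/(2*alpha)) = 1
A^2 = sqrt(2*alpha/pi)
= sqrt(2 * 3.414 / pi)
= 1.474252
A = sqrt(1.474252)
= 1.2142

1.2142


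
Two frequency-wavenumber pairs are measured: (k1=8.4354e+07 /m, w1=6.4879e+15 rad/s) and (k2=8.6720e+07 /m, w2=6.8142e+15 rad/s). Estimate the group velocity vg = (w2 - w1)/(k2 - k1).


vg = (w2 - w1) / (k2 - k1)
= (6.8142e+15 - 6.4879e+15) / (8.6720e+07 - 8.4354e+07)
= 3.2630e+14 / 2.3660e+06
= 1.3791e+08 m/s

1.3791e+08


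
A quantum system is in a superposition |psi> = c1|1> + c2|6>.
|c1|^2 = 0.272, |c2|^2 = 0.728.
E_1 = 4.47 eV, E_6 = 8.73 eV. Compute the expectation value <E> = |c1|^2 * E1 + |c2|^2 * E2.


<E> = |c1|^2 * E1 + |c2|^2 * E2
= 0.272 * 4.47 + 0.728 * 8.73
= 1.2158 + 6.3554
= 7.5713 eV

7.5713


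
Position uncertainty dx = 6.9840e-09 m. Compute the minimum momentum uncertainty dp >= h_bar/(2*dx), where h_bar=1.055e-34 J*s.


dp = h_bar / (2 * dx)
= 1.055e-34 / (2 * 6.9840e-09)
= 1.055e-34 / 1.3968e-08
= 7.5530e-27 kg*m/s

7.5530e-27


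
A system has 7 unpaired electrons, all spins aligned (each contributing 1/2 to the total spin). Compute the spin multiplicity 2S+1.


Total spin S = N * (1/2) = 7 * 0.5 = 3.5
Spin multiplicity = 2S + 1
= 2 * 3.5 + 1
= 8

8


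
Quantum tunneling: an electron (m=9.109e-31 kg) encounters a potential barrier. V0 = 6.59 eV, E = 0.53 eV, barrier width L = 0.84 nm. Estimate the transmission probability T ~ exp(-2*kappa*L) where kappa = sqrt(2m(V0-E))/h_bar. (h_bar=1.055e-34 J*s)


V0 - E = 6.06 eV = 9.7081e-19 J
kappa = sqrt(2 * m * (V0-E)) / h_bar
= sqrt(2 * 9.109e-31 * 9.7081e-19) / 1.055e-34
= 1.2606e+10 /m
2*kappa*L = 2 * 1.2606e+10 * 0.84e-9
= 21.1775
T = exp(-21.1775) = 6.349325e-10

6.349325e-10


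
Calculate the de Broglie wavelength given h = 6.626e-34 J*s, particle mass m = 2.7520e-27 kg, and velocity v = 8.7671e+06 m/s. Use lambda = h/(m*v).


lambda = h / (m * v)
= 6.626e-34 / (2.7520e-27 * 8.7671e+06)
= 6.626e-34 / 2.4127e-20
= 2.7463e-14 m

2.7463e-14


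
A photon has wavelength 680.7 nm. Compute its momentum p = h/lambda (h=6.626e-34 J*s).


p = h / lambda
= 6.626e-34 / (680.7e-9)
= 6.626e-34 / 6.8070e-07
= 9.7341e-28 kg*m/s

9.7341e-28


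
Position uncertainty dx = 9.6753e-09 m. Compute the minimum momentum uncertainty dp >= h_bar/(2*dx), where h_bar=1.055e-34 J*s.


dp = h_bar / (2 * dx)
= 1.055e-34 / (2 * 9.6753e-09)
= 1.055e-34 / 1.9351e-08
= 5.4520e-27 kg*m/s

5.4520e-27


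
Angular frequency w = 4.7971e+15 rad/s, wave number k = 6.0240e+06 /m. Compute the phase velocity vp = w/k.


vp = w / k
= 4.7971e+15 / 6.0240e+06
= 7.9633e+08 m/s

7.9633e+08


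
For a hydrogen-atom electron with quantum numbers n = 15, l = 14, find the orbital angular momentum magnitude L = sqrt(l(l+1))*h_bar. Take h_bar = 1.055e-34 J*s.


L = sqrt(l*(l+1)) * h_bar
= sqrt(14 * 15) * 1.055e-34
= sqrt(210) * 1.055e-34
= 14.4914 * 1.055e-34
= 1.5288e-33 J*s

1.5288e-33


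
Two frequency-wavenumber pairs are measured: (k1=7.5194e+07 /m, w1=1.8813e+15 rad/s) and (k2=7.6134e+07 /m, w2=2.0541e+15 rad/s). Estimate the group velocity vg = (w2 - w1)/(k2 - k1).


vg = (w2 - w1) / (k2 - k1)
= (2.0541e+15 - 1.8813e+15) / (7.6134e+07 - 7.5194e+07)
= 1.7280e+14 / 9.4000e+05
= 1.8383e+08 m/s

1.8383e+08


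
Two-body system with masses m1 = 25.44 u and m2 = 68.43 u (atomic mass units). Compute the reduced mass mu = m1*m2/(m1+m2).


mu = m1 * m2 / (m1 + m2)
= 25.44 * 68.43 / (25.44 + 68.43)
= 1740.8592 / 93.87
= 18.5454 u

18.5454


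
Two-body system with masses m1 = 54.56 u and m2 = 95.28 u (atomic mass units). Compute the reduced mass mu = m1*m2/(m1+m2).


mu = m1 * m2 / (m1 + m2)
= 54.56 * 95.28 / (54.56 + 95.28)
= 5198.4768 / 149.84
= 34.6935 u

34.6935


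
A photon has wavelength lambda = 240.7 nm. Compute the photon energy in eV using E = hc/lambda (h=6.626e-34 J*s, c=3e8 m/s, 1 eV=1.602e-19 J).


E = hc / lambda
= (6.626e-34)(3e8) / (240.7e-9)
= 1.9878e-25 / 2.4070e-07
= 8.2584e-19 J
Converting to eV: 8.2584e-19 / 1.602e-19
= 5.1551 eV

5.1551


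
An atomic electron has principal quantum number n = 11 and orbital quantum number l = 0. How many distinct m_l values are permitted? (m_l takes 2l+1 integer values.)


m_l ranges from -l to +l in integer steps
So m_l goes from -0 to +0
Count = 2l + 1 = 2*0 + 1
= 1

1


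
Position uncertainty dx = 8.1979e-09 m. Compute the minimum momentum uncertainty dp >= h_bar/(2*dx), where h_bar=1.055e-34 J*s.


dp = h_bar / (2 * dx)
= 1.055e-34 / (2 * 8.1979e-09)
= 1.055e-34 / 1.6396e-08
= 6.4346e-27 kg*m/s

6.4346e-27


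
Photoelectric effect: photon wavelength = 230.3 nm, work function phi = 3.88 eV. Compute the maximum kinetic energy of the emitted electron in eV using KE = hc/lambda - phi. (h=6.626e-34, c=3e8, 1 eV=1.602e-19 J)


E_photon = hc / lambda
= (6.626e-34)(3e8) / (230.3e-9)
= 8.6314e-19 J
= 5.3879 eV
KE = E_photon - phi
= 5.3879 - 3.88
= 1.5079 eV

1.5079


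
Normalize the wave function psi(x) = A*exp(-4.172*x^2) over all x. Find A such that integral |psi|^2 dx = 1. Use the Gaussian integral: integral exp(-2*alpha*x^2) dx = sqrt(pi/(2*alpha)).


integral |psi|^2 dx = A^2 * sqrt(pi/(2*alpha)) = 1
A^2 = sqrt(2*alpha/pi)
= sqrt(2 * 4.172 / pi)
= 1.629717
A = sqrt(1.629717)
= 1.2766

1.2766


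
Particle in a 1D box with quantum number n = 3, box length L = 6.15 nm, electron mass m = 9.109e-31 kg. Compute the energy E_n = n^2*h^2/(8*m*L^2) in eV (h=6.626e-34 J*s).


E = n^2 * h^2 / (8 * m * L^2)
= 3^2 * (6.626e-34)^2 / (8 * 9.109e-31 * (6.15e-9)^2)
= 9 * 4.3904e-67 / (8 * 9.109e-31 * 3.7823e-17)
= 1.4336e-20 J
= 0.0895 eV

0.0895


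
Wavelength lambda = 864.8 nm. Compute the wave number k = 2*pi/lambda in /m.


k = 2 * pi / lambda
= 6.2832 / (864.8e-9)
= 6.2832 / 8.6480e-07
= 7.2655e+06 /m

7.2655e+06


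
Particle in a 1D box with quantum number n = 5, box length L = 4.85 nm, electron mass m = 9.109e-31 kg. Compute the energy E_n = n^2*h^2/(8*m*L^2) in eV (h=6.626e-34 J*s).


E = n^2 * h^2 / (8 * m * L^2)
= 5^2 * (6.626e-34)^2 / (8 * 9.109e-31 * (4.85e-9)^2)
= 25 * 4.3904e-67 / (8 * 9.109e-31 * 2.3522e-17)
= 6.4032e-20 J
= 0.3997 eV

0.3997


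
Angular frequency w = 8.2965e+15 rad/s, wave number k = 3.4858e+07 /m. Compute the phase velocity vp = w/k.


vp = w / k
= 8.2965e+15 / 3.4858e+07
= 2.3801e+08 m/s

2.3801e+08


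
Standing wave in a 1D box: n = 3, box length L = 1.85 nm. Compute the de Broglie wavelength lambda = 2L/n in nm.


lambda = 2L / n
= 2 * 1.85 / 3
= 3.7 / 3
= 1.2333 nm

1.2333


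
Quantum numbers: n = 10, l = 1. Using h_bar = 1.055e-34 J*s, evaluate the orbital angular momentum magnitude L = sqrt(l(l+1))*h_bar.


L = sqrt(l*(l+1)) * h_bar
= sqrt(1 * 2) * 1.055e-34
= sqrt(2) * 1.055e-34
= 1.4142 * 1.055e-34
= 1.4920e-34 J*s

1.4920e-34


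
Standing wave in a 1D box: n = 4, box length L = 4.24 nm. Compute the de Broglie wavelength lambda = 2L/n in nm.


lambda = 2L / n
= 2 * 4.24 / 4
= 8.48 / 4
= 2.12 nm

2.12


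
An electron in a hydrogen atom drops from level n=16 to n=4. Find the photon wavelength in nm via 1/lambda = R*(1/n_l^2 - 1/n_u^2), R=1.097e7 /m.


1/lambda = R * (1/n_l^2 - 1/n_u^2)
= 1.097e7 * (1/4^2 - 1/16^2)
= 1.097e7 * (0.0625 - 0.003906)
= 1.097e7 * 0.058594
= 6.4277e+05 /m
lambda = 1 / 6.4277e+05 = 1555.7581 nm

1555.7581


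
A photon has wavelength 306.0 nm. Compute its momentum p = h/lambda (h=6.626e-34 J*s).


p = h / lambda
= 6.626e-34 / (306.0e-9)
= 6.626e-34 / 3.0600e-07
= 2.1654e-27 kg*m/s

2.1654e-27


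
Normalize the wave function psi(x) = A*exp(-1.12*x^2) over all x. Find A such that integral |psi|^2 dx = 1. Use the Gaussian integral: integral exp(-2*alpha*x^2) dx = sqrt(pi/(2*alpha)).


integral |psi|^2 dx = A^2 * sqrt(pi/(2*alpha)) = 1
A^2 = sqrt(2*alpha/pi)
= sqrt(2 * 1.12 / pi)
= 0.844402
A = sqrt(0.844402)
= 0.9189

0.9189


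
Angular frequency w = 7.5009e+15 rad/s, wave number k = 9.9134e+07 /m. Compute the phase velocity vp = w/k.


vp = w / k
= 7.5009e+15 / 9.9134e+07
= 7.5664e+07 m/s

7.5664e+07


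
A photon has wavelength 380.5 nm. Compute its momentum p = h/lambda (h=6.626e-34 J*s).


p = h / lambda
= 6.626e-34 / (380.5e-9)
= 6.626e-34 / 3.8050e-07
= 1.7414e-27 kg*m/s

1.7414e-27


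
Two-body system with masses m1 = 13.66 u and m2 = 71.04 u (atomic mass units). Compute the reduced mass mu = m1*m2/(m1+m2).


mu = m1 * m2 / (m1 + m2)
= 13.66 * 71.04 / (13.66 + 71.04)
= 970.4064 / 84.7
= 11.457 u

11.457


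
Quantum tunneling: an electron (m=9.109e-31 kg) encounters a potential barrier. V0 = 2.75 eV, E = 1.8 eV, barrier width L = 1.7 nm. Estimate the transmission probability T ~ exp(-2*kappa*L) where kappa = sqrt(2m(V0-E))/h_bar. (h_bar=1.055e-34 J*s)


V0 - E = 0.95 eV = 1.5219e-19 J
kappa = sqrt(2 * m * (V0-E)) / h_bar
= sqrt(2 * 9.109e-31 * 1.5219e-19) / 1.055e-34
= 4.9910e+09 /m
2*kappa*L = 2 * 4.9910e+09 * 1.7e-9
= 16.9695
T = exp(-16.9695) = 4.268015e-08

4.268015e-08


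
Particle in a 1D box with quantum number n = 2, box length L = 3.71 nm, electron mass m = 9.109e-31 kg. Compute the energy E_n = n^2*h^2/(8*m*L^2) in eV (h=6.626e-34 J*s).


E = n^2 * h^2 / (8 * m * L^2)
= 2^2 * (6.626e-34)^2 / (8 * 9.109e-31 * (3.71e-9)^2)
= 4 * 4.3904e-67 / (8 * 9.109e-31 * 1.3764e-17)
= 1.7509e-20 J
= 0.1093 eV

0.1093


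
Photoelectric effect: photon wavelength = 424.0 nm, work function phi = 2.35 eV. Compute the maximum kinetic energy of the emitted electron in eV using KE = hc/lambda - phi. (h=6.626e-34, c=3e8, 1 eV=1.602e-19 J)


E_photon = hc / lambda
= (6.626e-34)(3e8) / (424.0e-9)
= 4.6882e-19 J
= 2.9265 eV
KE = E_photon - phi
= 2.9265 - 2.35
= 0.5765 eV

0.5765


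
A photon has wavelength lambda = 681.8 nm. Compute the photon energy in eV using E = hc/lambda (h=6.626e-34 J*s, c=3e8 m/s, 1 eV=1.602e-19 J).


E = hc / lambda
= (6.626e-34)(3e8) / (681.8e-9)
= 1.9878e-25 / 6.8180e-07
= 2.9155e-19 J
Converting to eV: 2.9155e-19 / 1.602e-19
= 1.8199 eV

1.8199


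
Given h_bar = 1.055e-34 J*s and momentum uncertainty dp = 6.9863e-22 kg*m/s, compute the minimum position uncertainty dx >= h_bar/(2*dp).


dx = h_bar / (2 * dp)
= 1.055e-34 / (2 * 6.9863e-22)
= 1.055e-34 / 1.3973e-21
= 7.5505e-14 m

7.5505e-14


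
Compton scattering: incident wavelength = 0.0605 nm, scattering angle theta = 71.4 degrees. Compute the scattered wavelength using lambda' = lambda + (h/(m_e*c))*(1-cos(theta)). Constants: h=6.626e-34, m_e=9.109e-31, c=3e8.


Compton wavelength: h/(m_e*c) = 2.4247e-12 m
d_lambda = 2.4247e-12 * (1 - cos(71.4 deg))
= 2.4247e-12 * 0.681041
= 1.6513e-12 m = 0.001651 nm
lambda' = 0.0605 + 0.001651
= 0.062151 nm

0.062151


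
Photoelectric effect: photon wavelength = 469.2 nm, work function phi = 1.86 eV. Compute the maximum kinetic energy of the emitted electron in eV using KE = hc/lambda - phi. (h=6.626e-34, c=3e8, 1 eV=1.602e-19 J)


E_photon = hc / lambda
= (6.626e-34)(3e8) / (469.2e-9)
= 4.2366e-19 J
= 2.6446 eV
KE = E_photon - phi
= 2.6446 - 1.86
= 0.7846 eV

0.7846


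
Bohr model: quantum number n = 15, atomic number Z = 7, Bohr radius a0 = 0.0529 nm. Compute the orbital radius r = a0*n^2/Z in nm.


r = a0 * n^2 / Z
= 0.0529 * 15^2 / 7
= 0.0529 * 225 / 7
= 1.7004 nm

1.7004


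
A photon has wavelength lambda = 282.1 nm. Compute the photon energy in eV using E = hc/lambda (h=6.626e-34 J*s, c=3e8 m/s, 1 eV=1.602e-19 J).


E = hc / lambda
= (6.626e-34)(3e8) / (282.1e-9)
= 1.9878e-25 / 2.8210e-07
= 7.0464e-19 J
Converting to eV: 7.0464e-19 / 1.602e-19
= 4.3985 eV

4.3985


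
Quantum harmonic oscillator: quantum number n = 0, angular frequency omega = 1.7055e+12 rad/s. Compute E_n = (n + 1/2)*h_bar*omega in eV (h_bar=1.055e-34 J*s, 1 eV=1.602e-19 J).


E = (n + 1/2) * h_bar * omega
= (0 + 0.5) * 1.055e-34 * 1.7055e+12
= 0.5 * 1.7993e-22
= 8.9965e-23 J
= 0.0006 eV

0.0006


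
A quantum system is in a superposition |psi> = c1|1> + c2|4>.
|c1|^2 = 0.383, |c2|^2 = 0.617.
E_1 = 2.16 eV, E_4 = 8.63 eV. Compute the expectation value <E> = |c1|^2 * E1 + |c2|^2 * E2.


<E> = |c1|^2 * E1 + |c2|^2 * E2
= 0.383 * 2.16 + 0.617 * 8.63
= 0.8273 + 5.3247
= 6.152 eV

6.152


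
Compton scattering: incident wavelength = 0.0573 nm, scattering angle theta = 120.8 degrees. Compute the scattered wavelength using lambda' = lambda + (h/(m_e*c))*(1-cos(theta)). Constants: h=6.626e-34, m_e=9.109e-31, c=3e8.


Compton wavelength: h/(m_e*c) = 2.4247e-12 m
d_lambda = 2.4247e-12 * (1 - cos(120.8 deg))
= 2.4247e-12 * 1.512043
= 3.6663e-12 m = 0.003666 nm
lambda' = 0.0573 + 0.003666
= 0.060966 nm

0.060966


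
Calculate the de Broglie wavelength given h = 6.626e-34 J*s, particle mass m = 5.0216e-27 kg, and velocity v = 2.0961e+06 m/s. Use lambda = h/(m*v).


lambda = h / (m * v)
= 6.626e-34 / (5.0216e-27 * 2.0961e+06)
= 6.626e-34 / 1.0526e-20
= 6.2950e-14 m

6.2950e-14


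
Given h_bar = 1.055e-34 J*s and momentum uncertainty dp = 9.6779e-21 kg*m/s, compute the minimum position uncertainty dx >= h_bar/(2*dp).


dx = h_bar / (2 * dp)
= 1.055e-34 / (2 * 9.6779e-21)
= 1.055e-34 / 1.9356e-20
= 5.4506e-15 m

5.4506e-15
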